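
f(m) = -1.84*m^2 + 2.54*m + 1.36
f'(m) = 2.54 - 3.68*m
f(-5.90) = -77.68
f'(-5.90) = 24.25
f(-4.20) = -41.77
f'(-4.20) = 18.00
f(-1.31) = -5.13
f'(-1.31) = 7.36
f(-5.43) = -66.68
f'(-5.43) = 22.52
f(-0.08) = 1.15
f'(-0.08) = 2.83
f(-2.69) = -18.79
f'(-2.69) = 12.44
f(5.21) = -35.35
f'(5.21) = -16.63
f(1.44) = 1.20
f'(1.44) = -2.76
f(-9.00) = -170.54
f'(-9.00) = 35.66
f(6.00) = -49.64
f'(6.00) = -19.54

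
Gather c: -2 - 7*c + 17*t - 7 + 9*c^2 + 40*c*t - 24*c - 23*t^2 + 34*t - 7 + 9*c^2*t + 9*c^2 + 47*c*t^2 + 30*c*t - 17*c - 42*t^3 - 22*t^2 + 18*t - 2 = c^2*(9*t + 18) + c*(47*t^2 + 70*t - 48) - 42*t^3 - 45*t^2 + 69*t - 18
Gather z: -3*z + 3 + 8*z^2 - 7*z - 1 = 8*z^2 - 10*z + 2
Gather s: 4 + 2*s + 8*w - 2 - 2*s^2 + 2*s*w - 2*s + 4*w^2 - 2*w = -2*s^2 + 2*s*w + 4*w^2 + 6*w + 2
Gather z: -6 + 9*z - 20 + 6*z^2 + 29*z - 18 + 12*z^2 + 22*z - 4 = 18*z^2 + 60*z - 48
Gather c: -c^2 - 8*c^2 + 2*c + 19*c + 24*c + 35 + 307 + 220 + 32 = -9*c^2 + 45*c + 594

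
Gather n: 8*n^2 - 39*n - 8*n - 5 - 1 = 8*n^2 - 47*n - 6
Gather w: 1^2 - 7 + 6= 0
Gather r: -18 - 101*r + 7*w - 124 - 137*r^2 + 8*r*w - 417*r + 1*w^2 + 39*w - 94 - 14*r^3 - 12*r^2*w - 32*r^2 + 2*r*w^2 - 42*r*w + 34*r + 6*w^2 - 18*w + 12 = -14*r^3 + r^2*(-12*w - 169) + r*(2*w^2 - 34*w - 484) + 7*w^2 + 28*w - 224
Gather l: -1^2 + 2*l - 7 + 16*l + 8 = 18*l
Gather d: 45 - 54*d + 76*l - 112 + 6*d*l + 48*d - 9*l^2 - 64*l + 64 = d*(6*l - 6) - 9*l^2 + 12*l - 3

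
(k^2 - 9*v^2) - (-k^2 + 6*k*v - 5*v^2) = 2*k^2 - 6*k*v - 4*v^2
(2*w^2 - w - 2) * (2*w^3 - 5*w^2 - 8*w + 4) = 4*w^5 - 12*w^4 - 15*w^3 + 26*w^2 + 12*w - 8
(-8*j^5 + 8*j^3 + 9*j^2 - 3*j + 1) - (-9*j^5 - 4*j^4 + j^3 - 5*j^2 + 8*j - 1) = j^5 + 4*j^4 + 7*j^3 + 14*j^2 - 11*j + 2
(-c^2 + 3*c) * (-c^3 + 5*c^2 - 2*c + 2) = c^5 - 8*c^4 + 17*c^3 - 8*c^2 + 6*c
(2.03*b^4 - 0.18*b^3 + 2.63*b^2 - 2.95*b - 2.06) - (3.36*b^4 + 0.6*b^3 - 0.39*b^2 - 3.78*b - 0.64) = -1.33*b^4 - 0.78*b^3 + 3.02*b^2 + 0.83*b - 1.42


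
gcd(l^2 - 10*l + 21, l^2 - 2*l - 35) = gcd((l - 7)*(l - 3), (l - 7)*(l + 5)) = l - 7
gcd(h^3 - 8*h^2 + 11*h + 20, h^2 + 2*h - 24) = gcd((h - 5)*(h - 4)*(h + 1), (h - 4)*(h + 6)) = h - 4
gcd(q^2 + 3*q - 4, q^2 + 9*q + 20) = q + 4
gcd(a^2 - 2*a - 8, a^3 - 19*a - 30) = a + 2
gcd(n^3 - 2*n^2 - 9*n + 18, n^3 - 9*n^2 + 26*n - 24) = n^2 - 5*n + 6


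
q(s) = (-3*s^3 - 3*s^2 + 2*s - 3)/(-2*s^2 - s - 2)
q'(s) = (4*s + 1)*(-3*s^3 - 3*s^2 + 2*s - 3)/(-2*s^2 - s - 2)^2 + (-9*s^2 - 6*s + 2)/(-2*s^2 - s - 2)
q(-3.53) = -3.61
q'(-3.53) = 1.78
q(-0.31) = 2.03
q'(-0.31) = -1.33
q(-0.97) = 1.73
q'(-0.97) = 1.93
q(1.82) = 2.62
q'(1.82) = 1.63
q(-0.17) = 1.81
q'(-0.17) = -1.77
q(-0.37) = 2.10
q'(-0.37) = -1.04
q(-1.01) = 1.65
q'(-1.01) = 2.02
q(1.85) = 2.67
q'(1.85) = 1.63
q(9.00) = 13.96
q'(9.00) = 1.53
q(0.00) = 1.50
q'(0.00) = -1.75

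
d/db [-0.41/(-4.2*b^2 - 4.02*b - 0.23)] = (-3.444*b - 1.6482)/(4.2*b^2 + 4.02*b + 0.23)^2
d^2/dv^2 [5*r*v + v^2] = 2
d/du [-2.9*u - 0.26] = -2.90000000000000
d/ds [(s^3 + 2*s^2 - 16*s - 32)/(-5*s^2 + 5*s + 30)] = (-s^2 + 6*s - 16)/(5*(s^2 - 6*s + 9))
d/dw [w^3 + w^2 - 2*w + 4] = 3*w^2 + 2*w - 2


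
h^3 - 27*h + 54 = (h - 3)^2*(h + 6)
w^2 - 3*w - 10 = (w - 5)*(w + 2)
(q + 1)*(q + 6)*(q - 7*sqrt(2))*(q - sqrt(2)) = q^4 - 8*sqrt(2)*q^3 + 7*q^3 - 56*sqrt(2)*q^2 + 20*q^2 - 48*sqrt(2)*q + 98*q + 84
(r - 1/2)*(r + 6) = r^2 + 11*r/2 - 3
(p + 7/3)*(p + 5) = p^2 + 22*p/3 + 35/3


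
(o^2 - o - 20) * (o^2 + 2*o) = o^4 + o^3 - 22*o^2 - 40*o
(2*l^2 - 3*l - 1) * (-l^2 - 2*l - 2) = -2*l^4 - l^3 + 3*l^2 + 8*l + 2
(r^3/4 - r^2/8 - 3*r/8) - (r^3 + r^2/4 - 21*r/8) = -3*r^3/4 - 3*r^2/8 + 9*r/4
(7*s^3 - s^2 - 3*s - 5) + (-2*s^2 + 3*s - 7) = 7*s^3 - 3*s^2 - 12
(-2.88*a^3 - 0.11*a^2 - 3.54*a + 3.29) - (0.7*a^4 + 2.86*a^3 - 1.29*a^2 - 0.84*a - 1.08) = -0.7*a^4 - 5.74*a^3 + 1.18*a^2 - 2.7*a + 4.37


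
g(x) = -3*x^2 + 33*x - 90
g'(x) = 33 - 6*x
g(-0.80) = -118.32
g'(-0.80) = 37.80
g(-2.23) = -178.51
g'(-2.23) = 46.38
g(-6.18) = -408.52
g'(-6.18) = 70.08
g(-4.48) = -298.05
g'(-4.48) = 59.88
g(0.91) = -62.45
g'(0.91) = 27.54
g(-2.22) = -178.05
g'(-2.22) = 46.32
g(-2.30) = -181.77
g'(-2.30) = 46.80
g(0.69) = -68.66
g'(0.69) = 28.86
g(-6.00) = -396.00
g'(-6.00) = 69.00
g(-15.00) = -1260.00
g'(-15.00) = 123.00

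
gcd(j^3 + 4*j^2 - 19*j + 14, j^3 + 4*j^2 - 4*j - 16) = j - 2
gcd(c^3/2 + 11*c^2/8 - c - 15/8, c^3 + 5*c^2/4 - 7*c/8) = 1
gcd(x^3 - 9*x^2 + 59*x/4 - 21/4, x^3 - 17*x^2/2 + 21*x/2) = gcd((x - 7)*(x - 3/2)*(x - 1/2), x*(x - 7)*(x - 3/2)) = x^2 - 17*x/2 + 21/2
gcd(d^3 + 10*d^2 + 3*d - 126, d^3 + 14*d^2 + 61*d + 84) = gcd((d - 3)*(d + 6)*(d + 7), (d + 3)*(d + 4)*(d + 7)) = d + 7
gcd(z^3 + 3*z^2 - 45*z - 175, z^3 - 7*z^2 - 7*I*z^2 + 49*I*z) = z - 7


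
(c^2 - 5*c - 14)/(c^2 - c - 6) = (c - 7)/(c - 3)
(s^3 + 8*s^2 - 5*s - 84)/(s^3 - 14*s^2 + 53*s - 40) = (s^3 + 8*s^2 - 5*s - 84)/(s^3 - 14*s^2 + 53*s - 40)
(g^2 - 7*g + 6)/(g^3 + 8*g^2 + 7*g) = (g^2 - 7*g + 6)/(g*(g^2 + 8*g + 7))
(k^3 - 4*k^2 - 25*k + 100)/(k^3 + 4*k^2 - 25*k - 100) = (k - 4)/(k + 4)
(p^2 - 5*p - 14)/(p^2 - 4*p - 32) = (-p^2 + 5*p + 14)/(-p^2 + 4*p + 32)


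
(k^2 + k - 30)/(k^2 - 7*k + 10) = (k + 6)/(k - 2)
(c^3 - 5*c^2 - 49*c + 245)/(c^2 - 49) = c - 5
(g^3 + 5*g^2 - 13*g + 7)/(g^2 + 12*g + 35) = (g^2 - 2*g + 1)/(g + 5)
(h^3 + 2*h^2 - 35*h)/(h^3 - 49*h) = (h - 5)/(h - 7)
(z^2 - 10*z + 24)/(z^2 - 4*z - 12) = (z - 4)/(z + 2)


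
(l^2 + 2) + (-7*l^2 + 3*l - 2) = -6*l^2 + 3*l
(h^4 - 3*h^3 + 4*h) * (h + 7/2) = h^5 + h^4/2 - 21*h^3/2 + 4*h^2 + 14*h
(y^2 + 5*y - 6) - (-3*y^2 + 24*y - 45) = 4*y^2 - 19*y + 39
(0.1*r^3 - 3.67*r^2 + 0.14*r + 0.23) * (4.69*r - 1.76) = 0.469*r^4 - 17.3883*r^3 + 7.1158*r^2 + 0.8323*r - 0.4048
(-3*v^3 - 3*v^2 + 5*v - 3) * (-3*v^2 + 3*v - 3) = 9*v^5 - 15*v^3 + 33*v^2 - 24*v + 9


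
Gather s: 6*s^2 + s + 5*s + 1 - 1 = 6*s^2 + 6*s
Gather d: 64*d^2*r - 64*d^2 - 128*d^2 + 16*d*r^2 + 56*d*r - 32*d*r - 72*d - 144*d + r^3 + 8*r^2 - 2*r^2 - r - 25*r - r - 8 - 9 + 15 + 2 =d^2*(64*r - 192) + d*(16*r^2 + 24*r - 216) + r^3 + 6*r^2 - 27*r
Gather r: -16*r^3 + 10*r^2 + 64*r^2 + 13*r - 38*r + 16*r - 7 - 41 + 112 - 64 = -16*r^3 + 74*r^2 - 9*r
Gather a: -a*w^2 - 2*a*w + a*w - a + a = a*(-w^2 - w)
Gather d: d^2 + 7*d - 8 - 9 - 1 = d^2 + 7*d - 18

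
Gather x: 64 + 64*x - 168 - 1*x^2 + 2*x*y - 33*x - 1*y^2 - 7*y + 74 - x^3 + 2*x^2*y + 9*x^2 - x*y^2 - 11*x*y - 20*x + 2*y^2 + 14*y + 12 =-x^3 + x^2*(2*y + 8) + x*(-y^2 - 9*y + 11) + y^2 + 7*y - 18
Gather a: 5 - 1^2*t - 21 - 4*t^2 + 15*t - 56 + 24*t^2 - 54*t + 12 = 20*t^2 - 40*t - 60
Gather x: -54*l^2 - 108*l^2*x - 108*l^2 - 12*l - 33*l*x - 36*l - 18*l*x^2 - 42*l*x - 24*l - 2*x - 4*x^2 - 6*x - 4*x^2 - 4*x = -162*l^2 - 72*l + x^2*(-18*l - 8) + x*(-108*l^2 - 75*l - 12)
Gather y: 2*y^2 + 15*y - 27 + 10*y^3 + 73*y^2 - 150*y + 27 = 10*y^3 + 75*y^2 - 135*y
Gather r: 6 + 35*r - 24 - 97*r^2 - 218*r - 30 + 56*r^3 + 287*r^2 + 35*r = 56*r^3 + 190*r^2 - 148*r - 48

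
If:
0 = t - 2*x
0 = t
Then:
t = 0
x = 0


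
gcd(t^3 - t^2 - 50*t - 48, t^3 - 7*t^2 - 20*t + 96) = t - 8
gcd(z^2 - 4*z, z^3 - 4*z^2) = z^2 - 4*z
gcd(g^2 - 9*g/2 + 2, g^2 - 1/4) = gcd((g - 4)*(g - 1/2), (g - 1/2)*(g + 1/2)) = g - 1/2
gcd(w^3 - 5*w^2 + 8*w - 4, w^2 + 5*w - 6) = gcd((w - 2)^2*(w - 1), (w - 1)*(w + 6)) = w - 1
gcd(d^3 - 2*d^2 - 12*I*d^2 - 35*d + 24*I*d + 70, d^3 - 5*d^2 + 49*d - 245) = d - 7*I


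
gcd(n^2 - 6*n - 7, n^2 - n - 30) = 1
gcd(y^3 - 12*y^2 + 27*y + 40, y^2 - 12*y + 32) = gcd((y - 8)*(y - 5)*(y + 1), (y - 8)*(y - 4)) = y - 8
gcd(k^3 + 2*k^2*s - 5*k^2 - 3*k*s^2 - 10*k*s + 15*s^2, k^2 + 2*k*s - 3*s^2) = -k^2 - 2*k*s + 3*s^2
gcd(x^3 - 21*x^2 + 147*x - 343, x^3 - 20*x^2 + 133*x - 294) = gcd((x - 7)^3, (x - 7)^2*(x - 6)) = x^2 - 14*x + 49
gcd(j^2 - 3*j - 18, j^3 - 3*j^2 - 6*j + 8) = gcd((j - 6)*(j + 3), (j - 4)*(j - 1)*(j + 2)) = 1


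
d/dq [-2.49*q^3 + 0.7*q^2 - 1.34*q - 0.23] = -7.47*q^2 + 1.4*q - 1.34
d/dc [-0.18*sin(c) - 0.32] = -0.18*cos(c)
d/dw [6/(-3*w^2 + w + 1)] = 6*(6*w - 1)/(-3*w^2 + w + 1)^2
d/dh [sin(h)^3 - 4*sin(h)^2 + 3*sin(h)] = (3*sin(h)^2 - 8*sin(h) + 3)*cos(h)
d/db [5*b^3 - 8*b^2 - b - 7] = 15*b^2 - 16*b - 1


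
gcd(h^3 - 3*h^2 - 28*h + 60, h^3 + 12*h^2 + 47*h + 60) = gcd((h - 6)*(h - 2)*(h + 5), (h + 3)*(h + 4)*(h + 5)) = h + 5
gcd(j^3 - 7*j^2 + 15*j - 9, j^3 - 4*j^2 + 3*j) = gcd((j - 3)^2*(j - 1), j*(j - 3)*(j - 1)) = j^2 - 4*j + 3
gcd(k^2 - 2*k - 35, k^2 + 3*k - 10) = k + 5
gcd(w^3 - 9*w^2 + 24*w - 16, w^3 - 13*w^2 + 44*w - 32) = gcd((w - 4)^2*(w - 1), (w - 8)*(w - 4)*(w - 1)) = w^2 - 5*w + 4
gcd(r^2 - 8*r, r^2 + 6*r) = r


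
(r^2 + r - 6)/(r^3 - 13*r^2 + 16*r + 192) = (r - 2)/(r^2 - 16*r + 64)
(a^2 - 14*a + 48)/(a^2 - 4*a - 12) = (a - 8)/(a + 2)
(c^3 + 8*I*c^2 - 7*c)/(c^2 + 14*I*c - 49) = c*(c + I)/(c + 7*I)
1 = 1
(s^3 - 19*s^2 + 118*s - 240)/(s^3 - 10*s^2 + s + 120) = (s - 6)/(s + 3)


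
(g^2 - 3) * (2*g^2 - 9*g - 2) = 2*g^4 - 9*g^3 - 8*g^2 + 27*g + 6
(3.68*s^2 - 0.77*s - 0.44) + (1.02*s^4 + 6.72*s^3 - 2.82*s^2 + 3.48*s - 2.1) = 1.02*s^4 + 6.72*s^3 + 0.86*s^2 + 2.71*s - 2.54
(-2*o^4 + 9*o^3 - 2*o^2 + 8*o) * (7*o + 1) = -14*o^5 + 61*o^4 - 5*o^3 + 54*o^2 + 8*o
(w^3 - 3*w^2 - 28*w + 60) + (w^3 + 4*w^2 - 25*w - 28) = 2*w^3 + w^2 - 53*w + 32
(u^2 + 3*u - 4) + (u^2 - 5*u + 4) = 2*u^2 - 2*u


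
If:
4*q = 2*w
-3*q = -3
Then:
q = 1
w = 2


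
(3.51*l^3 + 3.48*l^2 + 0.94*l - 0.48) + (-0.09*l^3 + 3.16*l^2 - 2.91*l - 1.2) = 3.42*l^3 + 6.64*l^2 - 1.97*l - 1.68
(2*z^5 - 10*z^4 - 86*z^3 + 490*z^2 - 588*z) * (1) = 2*z^5 - 10*z^4 - 86*z^3 + 490*z^2 - 588*z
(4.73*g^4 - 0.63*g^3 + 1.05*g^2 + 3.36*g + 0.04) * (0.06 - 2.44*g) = -11.5412*g^5 + 1.821*g^4 - 2.5998*g^3 - 8.1354*g^2 + 0.104*g + 0.0024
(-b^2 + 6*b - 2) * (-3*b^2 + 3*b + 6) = 3*b^4 - 21*b^3 + 18*b^2 + 30*b - 12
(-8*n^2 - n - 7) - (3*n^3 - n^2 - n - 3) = -3*n^3 - 7*n^2 - 4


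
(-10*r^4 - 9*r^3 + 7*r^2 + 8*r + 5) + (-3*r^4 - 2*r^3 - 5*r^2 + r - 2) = -13*r^4 - 11*r^3 + 2*r^2 + 9*r + 3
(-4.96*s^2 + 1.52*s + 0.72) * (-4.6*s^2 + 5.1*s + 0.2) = 22.816*s^4 - 32.288*s^3 + 3.448*s^2 + 3.976*s + 0.144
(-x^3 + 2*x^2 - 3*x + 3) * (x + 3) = -x^4 - x^3 + 3*x^2 - 6*x + 9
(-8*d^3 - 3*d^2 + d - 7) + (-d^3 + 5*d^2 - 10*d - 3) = -9*d^3 + 2*d^2 - 9*d - 10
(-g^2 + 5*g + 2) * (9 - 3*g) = 3*g^3 - 24*g^2 + 39*g + 18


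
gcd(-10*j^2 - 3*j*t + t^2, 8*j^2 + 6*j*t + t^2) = 2*j + t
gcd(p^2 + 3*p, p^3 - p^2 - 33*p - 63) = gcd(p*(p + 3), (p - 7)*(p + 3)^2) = p + 3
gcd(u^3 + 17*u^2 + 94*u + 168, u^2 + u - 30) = u + 6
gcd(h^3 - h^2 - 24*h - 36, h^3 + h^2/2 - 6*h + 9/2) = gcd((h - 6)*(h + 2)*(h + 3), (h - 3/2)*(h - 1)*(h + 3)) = h + 3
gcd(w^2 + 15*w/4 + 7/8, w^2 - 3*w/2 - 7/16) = w + 1/4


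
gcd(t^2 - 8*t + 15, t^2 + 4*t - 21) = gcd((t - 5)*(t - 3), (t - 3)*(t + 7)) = t - 3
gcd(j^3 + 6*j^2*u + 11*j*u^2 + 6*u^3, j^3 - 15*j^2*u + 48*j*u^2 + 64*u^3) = j + u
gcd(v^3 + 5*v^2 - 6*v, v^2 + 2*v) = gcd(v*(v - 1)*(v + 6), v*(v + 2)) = v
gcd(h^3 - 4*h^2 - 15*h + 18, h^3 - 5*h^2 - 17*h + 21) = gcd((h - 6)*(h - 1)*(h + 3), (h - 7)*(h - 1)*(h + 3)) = h^2 + 2*h - 3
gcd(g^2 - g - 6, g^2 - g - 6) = g^2 - g - 6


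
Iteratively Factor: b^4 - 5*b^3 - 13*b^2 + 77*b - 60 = (b + 4)*(b^3 - 9*b^2 + 23*b - 15) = (b - 3)*(b + 4)*(b^2 - 6*b + 5) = (b - 5)*(b - 3)*(b + 4)*(b - 1)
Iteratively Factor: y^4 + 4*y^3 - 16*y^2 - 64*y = (y)*(y^3 + 4*y^2 - 16*y - 64) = y*(y + 4)*(y^2 - 16) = y*(y - 4)*(y + 4)*(y + 4)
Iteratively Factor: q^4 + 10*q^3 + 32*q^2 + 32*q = (q + 2)*(q^3 + 8*q^2 + 16*q) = q*(q + 2)*(q^2 + 8*q + 16) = q*(q + 2)*(q + 4)*(q + 4)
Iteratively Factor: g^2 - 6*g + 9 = (g - 3)*(g - 3)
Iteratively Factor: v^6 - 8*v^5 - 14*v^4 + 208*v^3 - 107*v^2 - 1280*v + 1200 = (v + 3)*(v^5 - 11*v^4 + 19*v^3 + 151*v^2 - 560*v + 400) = (v - 1)*(v + 3)*(v^4 - 10*v^3 + 9*v^2 + 160*v - 400) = (v - 1)*(v + 3)*(v + 4)*(v^3 - 14*v^2 + 65*v - 100) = (v - 5)*(v - 1)*(v + 3)*(v + 4)*(v^2 - 9*v + 20) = (v - 5)*(v - 4)*(v - 1)*(v + 3)*(v + 4)*(v - 5)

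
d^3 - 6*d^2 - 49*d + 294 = (d - 7)*(d - 6)*(d + 7)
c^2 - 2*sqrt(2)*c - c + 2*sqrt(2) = (c - 1)*(c - 2*sqrt(2))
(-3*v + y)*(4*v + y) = -12*v^2 + v*y + y^2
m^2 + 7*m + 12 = (m + 3)*(m + 4)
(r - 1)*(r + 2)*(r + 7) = r^3 + 8*r^2 + 5*r - 14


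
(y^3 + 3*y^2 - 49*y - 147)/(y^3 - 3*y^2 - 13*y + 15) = (y^2 - 49)/(y^2 - 6*y + 5)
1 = 1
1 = 1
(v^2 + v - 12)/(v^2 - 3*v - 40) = (-v^2 - v + 12)/(-v^2 + 3*v + 40)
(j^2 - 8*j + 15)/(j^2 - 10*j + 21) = (j - 5)/(j - 7)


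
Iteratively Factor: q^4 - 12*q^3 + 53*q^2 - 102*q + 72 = (q - 2)*(q^3 - 10*q^2 + 33*q - 36) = (q - 3)*(q - 2)*(q^2 - 7*q + 12) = (q - 4)*(q - 3)*(q - 2)*(q - 3)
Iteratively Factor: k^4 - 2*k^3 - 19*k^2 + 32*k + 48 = (k + 4)*(k^3 - 6*k^2 + 5*k + 12) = (k - 3)*(k + 4)*(k^2 - 3*k - 4) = (k - 3)*(k + 1)*(k + 4)*(k - 4)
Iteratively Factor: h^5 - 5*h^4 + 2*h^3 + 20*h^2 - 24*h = (h - 2)*(h^4 - 3*h^3 - 4*h^2 + 12*h) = (h - 3)*(h - 2)*(h^3 - 4*h) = (h - 3)*(h - 2)*(h + 2)*(h^2 - 2*h) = (h - 3)*(h - 2)^2*(h + 2)*(h)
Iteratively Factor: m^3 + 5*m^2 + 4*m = (m + 4)*(m^2 + m) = (m + 1)*(m + 4)*(m)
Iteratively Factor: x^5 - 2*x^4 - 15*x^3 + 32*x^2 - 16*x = (x - 1)*(x^4 - x^3 - 16*x^2 + 16*x) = (x - 1)*(x + 4)*(x^3 - 5*x^2 + 4*x) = (x - 1)^2*(x + 4)*(x^2 - 4*x) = x*(x - 1)^2*(x + 4)*(x - 4)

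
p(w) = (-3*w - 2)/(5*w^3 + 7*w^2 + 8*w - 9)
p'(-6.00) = -0.00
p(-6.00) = -0.02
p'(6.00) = 0.00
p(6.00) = -0.01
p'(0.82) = 4.63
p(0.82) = -0.89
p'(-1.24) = 0.09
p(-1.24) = -0.10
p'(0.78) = 7.35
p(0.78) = -1.12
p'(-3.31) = -0.03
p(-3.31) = -0.06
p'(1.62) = 0.18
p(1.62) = -0.16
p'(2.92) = 0.03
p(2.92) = -0.05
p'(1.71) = 0.16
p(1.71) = -0.14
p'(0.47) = 7.00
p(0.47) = 1.07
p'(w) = (-3*w - 2)*(-15*w^2 - 14*w - 8)/(5*w^3 + 7*w^2 + 8*w - 9)^2 - 3/(5*w^3 + 7*w^2 + 8*w - 9) = (30*w^3 + 51*w^2 + 28*w + 43)/(25*w^6 + 70*w^5 + 129*w^4 + 22*w^3 - 62*w^2 - 144*w + 81)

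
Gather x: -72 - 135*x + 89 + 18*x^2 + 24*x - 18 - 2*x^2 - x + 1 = 16*x^2 - 112*x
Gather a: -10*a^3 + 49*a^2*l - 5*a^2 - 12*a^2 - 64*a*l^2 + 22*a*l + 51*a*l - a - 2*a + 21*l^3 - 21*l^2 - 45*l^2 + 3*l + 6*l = -10*a^3 + a^2*(49*l - 17) + a*(-64*l^2 + 73*l - 3) + 21*l^3 - 66*l^2 + 9*l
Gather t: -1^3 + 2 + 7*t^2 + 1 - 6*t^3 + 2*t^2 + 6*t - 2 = -6*t^3 + 9*t^2 + 6*t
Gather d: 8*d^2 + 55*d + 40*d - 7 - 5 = 8*d^2 + 95*d - 12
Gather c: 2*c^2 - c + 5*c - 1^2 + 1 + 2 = 2*c^2 + 4*c + 2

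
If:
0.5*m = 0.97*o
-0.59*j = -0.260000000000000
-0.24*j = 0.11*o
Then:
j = 0.44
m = -1.87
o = -0.96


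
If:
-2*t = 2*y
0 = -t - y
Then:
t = -y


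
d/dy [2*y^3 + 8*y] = 6*y^2 + 8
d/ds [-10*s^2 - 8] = -20*s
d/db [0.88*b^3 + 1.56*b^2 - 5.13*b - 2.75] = 2.64*b^2 + 3.12*b - 5.13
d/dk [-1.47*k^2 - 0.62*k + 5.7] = -2.94*k - 0.62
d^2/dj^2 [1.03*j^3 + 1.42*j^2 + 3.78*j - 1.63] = 6.18*j + 2.84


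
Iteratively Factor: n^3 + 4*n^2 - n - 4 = (n + 4)*(n^2 - 1) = (n + 1)*(n + 4)*(n - 1)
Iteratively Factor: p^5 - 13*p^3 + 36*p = (p + 2)*(p^4 - 2*p^3 - 9*p^2 + 18*p) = (p + 2)*(p + 3)*(p^3 - 5*p^2 + 6*p) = (p - 3)*(p + 2)*(p + 3)*(p^2 - 2*p) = (p - 3)*(p - 2)*(p + 2)*(p + 3)*(p)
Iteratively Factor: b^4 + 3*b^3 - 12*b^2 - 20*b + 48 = (b - 2)*(b^3 + 5*b^2 - 2*b - 24) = (b - 2)^2*(b^2 + 7*b + 12) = (b - 2)^2*(b + 3)*(b + 4)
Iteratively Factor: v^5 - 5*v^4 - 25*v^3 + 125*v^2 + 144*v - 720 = (v + 4)*(v^4 - 9*v^3 + 11*v^2 + 81*v - 180) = (v - 3)*(v + 4)*(v^3 - 6*v^2 - 7*v + 60) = (v - 5)*(v - 3)*(v + 4)*(v^2 - v - 12) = (v - 5)*(v - 3)*(v + 3)*(v + 4)*(v - 4)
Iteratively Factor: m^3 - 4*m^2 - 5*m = (m)*(m^2 - 4*m - 5) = m*(m - 5)*(m + 1)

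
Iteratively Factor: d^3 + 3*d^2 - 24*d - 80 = (d + 4)*(d^2 - d - 20) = (d - 5)*(d + 4)*(d + 4)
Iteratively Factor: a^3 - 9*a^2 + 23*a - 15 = (a - 3)*(a^2 - 6*a + 5) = (a - 3)*(a - 1)*(a - 5)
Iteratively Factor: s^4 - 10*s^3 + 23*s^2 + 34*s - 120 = (s - 4)*(s^3 - 6*s^2 - s + 30) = (s - 4)*(s - 3)*(s^2 - 3*s - 10) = (s - 4)*(s - 3)*(s + 2)*(s - 5)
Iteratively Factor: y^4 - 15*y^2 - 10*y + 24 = (y - 1)*(y^3 + y^2 - 14*y - 24) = (y - 1)*(y + 3)*(y^2 - 2*y - 8) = (y - 4)*(y - 1)*(y + 3)*(y + 2)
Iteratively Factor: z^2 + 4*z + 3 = (z + 3)*(z + 1)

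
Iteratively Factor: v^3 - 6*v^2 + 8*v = (v)*(v^2 - 6*v + 8) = v*(v - 4)*(v - 2)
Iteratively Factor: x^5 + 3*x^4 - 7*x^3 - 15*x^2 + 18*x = (x - 2)*(x^4 + 5*x^3 + 3*x^2 - 9*x) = (x - 2)*(x + 3)*(x^3 + 2*x^2 - 3*x) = (x - 2)*(x + 3)^2*(x^2 - x) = (x - 2)*(x - 1)*(x + 3)^2*(x)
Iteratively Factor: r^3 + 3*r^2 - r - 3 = (r + 1)*(r^2 + 2*r - 3) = (r + 1)*(r + 3)*(r - 1)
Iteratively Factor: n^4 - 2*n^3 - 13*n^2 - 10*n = (n - 5)*(n^3 + 3*n^2 + 2*n) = n*(n - 5)*(n^2 + 3*n + 2) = n*(n - 5)*(n + 1)*(n + 2)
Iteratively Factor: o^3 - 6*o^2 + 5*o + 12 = (o - 4)*(o^2 - 2*o - 3) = (o - 4)*(o - 3)*(o + 1)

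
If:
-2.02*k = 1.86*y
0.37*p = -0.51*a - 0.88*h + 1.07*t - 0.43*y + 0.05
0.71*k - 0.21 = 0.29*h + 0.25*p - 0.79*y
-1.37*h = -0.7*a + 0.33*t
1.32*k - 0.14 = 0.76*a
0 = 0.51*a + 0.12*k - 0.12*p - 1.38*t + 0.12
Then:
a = -2.75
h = -1.12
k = -1.48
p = 1.34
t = -1.17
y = 1.60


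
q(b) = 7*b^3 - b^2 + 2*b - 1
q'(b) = 21*b^2 - 2*b + 2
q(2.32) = 85.67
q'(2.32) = 110.39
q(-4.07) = -497.64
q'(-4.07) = 358.00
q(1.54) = 25.27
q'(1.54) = 48.72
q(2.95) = 175.90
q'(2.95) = 178.85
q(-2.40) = -108.33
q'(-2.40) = 127.76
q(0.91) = 5.27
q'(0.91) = 17.57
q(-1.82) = -50.15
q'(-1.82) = 75.20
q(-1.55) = -32.57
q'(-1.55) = 55.55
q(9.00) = 5039.00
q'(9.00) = 1685.00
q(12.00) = 11975.00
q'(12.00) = 3002.00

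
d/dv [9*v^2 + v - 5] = 18*v + 1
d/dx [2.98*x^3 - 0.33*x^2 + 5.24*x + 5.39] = 8.94*x^2 - 0.66*x + 5.24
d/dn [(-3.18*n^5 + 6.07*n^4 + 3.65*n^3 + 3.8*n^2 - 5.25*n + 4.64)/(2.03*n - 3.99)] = (-25.8216*n^5 + 100.4073*n^4 - 82.0582*n^3 - 35.9765*n^2 - 30.324*n + 11.5283)/(4.1209*n^2 - 16.1994*n + 15.9201)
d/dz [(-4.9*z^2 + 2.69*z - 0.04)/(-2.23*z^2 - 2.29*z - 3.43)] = (17.2197*z^2 + 33.4356*z - 9.3183)/(4.9729*z^4 + 10.2134*z^3 + 20.5419*z^2 + 15.7094*z + 11.7649)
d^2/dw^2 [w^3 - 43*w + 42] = 6*w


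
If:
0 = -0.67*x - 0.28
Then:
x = -0.42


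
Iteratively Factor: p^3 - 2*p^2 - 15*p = (p)*(p^2 - 2*p - 15) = p*(p + 3)*(p - 5)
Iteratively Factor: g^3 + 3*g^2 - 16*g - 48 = (g - 4)*(g^2 + 7*g + 12) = (g - 4)*(g + 3)*(g + 4)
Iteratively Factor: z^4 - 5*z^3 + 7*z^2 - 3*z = (z)*(z^3 - 5*z^2 + 7*z - 3) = z*(z - 3)*(z^2 - 2*z + 1) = z*(z - 3)*(z - 1)*(z - 1)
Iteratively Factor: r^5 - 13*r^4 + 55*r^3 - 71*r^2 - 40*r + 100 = (r - 2)*(r^4 - 11*r^3 + 33*r^2 - 5*r - 50) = (r - 5)*(r - 2)*(r^3 - 6*r^2 + 3*r + 10) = (r - 5)*(r - 2)^2*(r^2 - 4*r - 5) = (r - 5)^2*(r - 2)^2*(r + 1)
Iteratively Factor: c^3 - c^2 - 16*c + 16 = (c - 1)*(c^2 - 16) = (c - 1)*(c + 4)*(c - 4)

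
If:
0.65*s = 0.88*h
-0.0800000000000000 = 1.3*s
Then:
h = -0.05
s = -0.06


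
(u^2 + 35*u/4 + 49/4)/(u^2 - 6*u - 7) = (4*u^2 + 35*u + 49)/(4*(u^2 - 6*u - 7))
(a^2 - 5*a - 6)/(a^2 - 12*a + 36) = (a + 1)/(a - 6)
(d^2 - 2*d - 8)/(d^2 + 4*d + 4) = (d - 4)/(d + 2)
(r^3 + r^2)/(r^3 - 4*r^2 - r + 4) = r^2/(r^2 - 5*r + 4)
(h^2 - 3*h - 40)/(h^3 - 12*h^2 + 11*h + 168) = (h + 5)/(h^2 - 4*h - 21)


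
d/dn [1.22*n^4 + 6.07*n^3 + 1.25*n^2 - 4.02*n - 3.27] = 4.88*n^3 + 18.21*n^2 + 2.5*n - 4.02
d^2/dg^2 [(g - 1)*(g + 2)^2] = 6*g + 6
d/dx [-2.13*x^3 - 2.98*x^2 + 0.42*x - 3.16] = -6.39*x^2 - 5.96*x + 0.42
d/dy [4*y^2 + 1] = 8*y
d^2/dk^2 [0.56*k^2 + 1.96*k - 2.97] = 1.12000000000000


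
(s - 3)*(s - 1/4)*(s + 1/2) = s^3 - 11*s^2/4 - 7*s/8 + 3/8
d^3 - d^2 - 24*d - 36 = (d - 6)*(d + 2)*(d + 3)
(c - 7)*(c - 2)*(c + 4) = c^3 - 5*c^2 - 22*c + 56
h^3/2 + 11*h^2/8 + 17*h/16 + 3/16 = (h/2 + 1/2)*(h + 1/4)*(h + 3/2)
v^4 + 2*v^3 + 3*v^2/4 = v^2*(v + 1/2)*(v + 3/2)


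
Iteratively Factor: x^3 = (x)*(x^2) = x^2*(x)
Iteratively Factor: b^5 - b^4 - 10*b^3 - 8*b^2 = (b + 1)*(b^4 - 2*b^3 - 8*b^2) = b*(b + 1)*(b^3 - 2*b^2 - 8*b) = b*(b - 4)*(b + 1)*(b^2 + 2*b) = b^2*(b - 4)*(b + 1)*(b + 2)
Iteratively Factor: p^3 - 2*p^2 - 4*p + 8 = (p - 2)*(p^2 - 4) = (p - 2)^2*(p + 2)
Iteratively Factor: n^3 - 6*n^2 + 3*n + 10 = (n + 1)*(n^2 - 7*n + 10) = (n - 2)*(n + 1)*(n - 5)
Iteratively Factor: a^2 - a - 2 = (a - 2)*(a + 1)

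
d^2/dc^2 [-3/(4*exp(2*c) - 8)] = 3*(-exp(2*c) - 2)*exp(2*c)/(exp(2*c) - 2)^3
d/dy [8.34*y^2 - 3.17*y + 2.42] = 16.68*y - 3.17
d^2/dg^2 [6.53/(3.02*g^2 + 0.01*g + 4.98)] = (-119.112424*g^2 - 0.394412*g + 6.53*(6.04*g + 0.01)*(12.08*g + 0.02) - 196.417176)/(3.02*g^2 + 0.01*g + 4.98)^3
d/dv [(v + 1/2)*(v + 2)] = 2*v + 5/2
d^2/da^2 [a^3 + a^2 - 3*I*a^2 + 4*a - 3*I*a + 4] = 6*a + 2 - 6*I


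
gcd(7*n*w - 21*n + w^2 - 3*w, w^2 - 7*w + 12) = w - 3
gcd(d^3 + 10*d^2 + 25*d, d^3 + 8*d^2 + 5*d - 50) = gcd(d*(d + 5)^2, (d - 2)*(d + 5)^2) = d^2 + 10*d + 25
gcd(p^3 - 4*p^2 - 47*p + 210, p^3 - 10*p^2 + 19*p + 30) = p^2 - 11*p + 30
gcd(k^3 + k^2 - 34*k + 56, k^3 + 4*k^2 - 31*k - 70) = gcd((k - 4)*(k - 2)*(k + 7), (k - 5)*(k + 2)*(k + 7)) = k + 7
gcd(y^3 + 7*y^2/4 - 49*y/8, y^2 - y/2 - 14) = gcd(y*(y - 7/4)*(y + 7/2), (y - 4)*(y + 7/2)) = y + 7/2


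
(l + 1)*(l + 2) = l^2 + 3*l + 2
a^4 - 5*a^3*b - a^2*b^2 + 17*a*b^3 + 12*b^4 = (a - 4*b)*(a - 3*b)*(a + b)^2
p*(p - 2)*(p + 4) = p^3 + 2*p^2 - 8*p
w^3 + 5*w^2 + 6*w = w*(w + 2)*(w + 3)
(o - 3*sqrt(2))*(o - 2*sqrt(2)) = o^2 - 5*sqrt(2)*o + 12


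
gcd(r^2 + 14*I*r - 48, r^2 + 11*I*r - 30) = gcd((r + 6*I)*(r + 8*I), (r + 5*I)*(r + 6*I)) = r + 6*I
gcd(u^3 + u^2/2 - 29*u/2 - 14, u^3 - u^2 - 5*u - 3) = u + 1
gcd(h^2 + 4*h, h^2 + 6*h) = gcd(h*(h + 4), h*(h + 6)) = h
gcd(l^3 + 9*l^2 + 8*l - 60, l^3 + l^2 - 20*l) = l + 5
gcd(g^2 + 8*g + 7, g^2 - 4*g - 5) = g + 1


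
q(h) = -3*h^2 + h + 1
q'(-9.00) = 55.00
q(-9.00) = -251.00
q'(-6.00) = 37.00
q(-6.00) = -113.00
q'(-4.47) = 27.82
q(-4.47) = -63.41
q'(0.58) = -2.48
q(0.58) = 0.57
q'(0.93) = -4.58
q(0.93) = -0.66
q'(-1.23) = 8.38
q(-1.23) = -4.77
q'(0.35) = -1.10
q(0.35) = 0.98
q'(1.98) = -10.88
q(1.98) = -8.78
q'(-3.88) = 24.28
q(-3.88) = -48.04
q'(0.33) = -0.98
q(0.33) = 1.00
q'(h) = 1 - 6*h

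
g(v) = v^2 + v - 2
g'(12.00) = 25.00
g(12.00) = 154.00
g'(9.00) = 19.00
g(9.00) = 88.00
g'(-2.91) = -4.82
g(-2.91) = 3.56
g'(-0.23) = 0.54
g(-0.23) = -2.18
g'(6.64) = 14.28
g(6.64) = 48.73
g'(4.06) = 9.12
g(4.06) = 18.54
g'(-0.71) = -0.42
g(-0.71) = -2.21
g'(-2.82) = -4.64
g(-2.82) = 3.13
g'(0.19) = 1.38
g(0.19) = -1.77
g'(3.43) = 7.86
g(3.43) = 13.19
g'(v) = 2*v + 1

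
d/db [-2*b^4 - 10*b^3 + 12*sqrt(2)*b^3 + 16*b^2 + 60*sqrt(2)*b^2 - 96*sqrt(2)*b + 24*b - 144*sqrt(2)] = -8*b^3 - 30*b^2 + 36*sqrt(2)*b^2 + 32*b + 120*sqrt(2)*b - 96*sqrt(2) + 24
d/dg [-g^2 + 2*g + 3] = 2 - 2*g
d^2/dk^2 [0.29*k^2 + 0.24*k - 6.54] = 0.580000000000000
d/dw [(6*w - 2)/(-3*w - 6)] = -14/(3*(w + 2)^2)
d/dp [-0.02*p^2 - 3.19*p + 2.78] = -0.04*p - 3.19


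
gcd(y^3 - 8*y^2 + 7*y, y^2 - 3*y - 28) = y - 7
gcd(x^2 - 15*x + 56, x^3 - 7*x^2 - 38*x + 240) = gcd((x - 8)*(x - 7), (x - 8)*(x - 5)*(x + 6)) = x - 8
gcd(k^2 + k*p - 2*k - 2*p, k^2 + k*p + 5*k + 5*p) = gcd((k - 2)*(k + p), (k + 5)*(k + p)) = k + p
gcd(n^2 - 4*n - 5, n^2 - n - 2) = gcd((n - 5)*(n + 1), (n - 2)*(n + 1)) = n + 1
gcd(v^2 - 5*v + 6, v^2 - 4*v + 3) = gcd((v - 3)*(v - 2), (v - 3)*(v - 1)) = v - 3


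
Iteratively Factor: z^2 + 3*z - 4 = (z - 1)*(z + 4)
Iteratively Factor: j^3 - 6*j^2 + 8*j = (j - 4)*(j^2 - 2*j) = j*(j - 4)*(j - 2)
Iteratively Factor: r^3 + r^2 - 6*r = (r - 2)*(r^2 + 3*r) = r*(r - 2)*(r + 3)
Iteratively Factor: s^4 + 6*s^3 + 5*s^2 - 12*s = (s + 4)*(s^3 + 2*s^2 - 3*s) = (s + 3)*(s + 4)*(s^2 - s) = (s - 1)*(s + 3)*(s + 4)*(s)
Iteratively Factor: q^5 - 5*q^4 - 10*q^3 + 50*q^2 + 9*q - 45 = (q - 5)*(q^4 - 10*q^2 + 9) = (q - 5)*(q - 3)*(q^3 + 3*q^2 - q - 3) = (q - 5)*(q - 3)*(q - 1)*(q^2 + 4*q + 3) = (q - 5)*(q - 3)*(q - 1)*(q + 3)*(q + 1)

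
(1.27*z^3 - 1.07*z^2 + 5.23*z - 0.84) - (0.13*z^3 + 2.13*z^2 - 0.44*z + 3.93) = 1.14*z^3 - 3.2*z^2 + 5.67*z - 4.77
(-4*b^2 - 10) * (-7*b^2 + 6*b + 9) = 28*b^4 - 24*b^3 + 34*b^2 - 60*b - 90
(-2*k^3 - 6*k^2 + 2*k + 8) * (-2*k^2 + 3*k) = 4*k^5 + 6*k^4 - 22*k^3 - 10*k^2 + 24*k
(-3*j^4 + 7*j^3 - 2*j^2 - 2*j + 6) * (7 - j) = 3*j^5 - 28*j^4 + 51*j^3 - 12*j^2 - 20*j + 42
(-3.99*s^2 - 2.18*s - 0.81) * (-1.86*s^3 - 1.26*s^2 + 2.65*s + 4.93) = 7.4214*s^5 + 9.0822*s^4 - 6.3201*s^3 - 24.4271*s^2 - 12.8939*s - 3.9933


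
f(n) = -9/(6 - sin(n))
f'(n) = -9*cos(n)/(6 - sin(n))^2 = -9*cos(n)/(sin(n) - 6)^2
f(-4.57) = -1.80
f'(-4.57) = 0.05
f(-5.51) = -1.70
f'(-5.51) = -0.23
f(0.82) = -1.71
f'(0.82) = -0.22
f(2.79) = -1.59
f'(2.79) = 0.26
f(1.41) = -1.80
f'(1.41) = -0.06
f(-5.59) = -1.68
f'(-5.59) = -0.24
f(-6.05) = -1.56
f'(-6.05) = -0.26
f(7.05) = -1.70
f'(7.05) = -0.23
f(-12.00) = -1.65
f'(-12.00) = -0.25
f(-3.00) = -1.47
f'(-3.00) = 0.24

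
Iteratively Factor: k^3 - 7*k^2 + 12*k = (k - 3)*(k^2 - 4*k) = (k - 4)*(k - 3)*(k)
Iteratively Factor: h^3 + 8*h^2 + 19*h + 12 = (h + 1)*(h^2 + 7*h + 12) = (h + 1)*(h + 4)*(h + 3)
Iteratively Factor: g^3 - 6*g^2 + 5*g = (g - 1)*(g^2 - 5*g) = (g - 5)*(g - 1)*(g)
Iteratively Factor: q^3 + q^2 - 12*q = (q)*(q^2 + q - 12) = q*(q + 4)*(q - 3)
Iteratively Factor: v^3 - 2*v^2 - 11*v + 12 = (v - 1)*(v^2 - v - 12) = (v - 4)*(v - 1)*(v + 3)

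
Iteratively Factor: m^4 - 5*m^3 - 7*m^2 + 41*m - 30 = (m - 2)*(m^3 - 3*m^2 - 13*m + 15) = (m - 2)*(m + 3)*(m^2 - 6*m + 5) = (m - 5)*(m - 2)*(m + 3)*(m - 1)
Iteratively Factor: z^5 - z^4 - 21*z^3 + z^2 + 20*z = (z + 4)*(z^4 - 5*z^3 - z^2 + 5*z) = (z + 1)*(z + 4)*(z^3 - 6*z^2 + 5*z) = (z - 1)*(z + 1)*(z + 4)*(z^2 - 5*z) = z*(z - 1)*(z + 1)*(z + 4)*(z - 5)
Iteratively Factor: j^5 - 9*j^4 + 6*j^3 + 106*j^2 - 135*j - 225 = (j - 5)*(j^4 - 4*j^3 - 14*j^2 + 36*j + 45) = (j - 5)*(j - 3)*(j^3 - j^2 - 17*j - 15) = (j - 5)*(j - 3)*(j + 1)*(j^2 - 2*j - 15) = (j - 5)^2*(j - 3)*(j + 1)*(j + 3)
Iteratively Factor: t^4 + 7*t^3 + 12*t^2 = (t + 3)*(t^3 + 4*t^2) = (t + 3)*(t + 4)*(t^2) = t*(t + 3)*(t + 4)*(t)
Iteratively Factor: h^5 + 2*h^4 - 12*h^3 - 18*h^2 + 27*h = (h + 3)*(h^4 - h^3 - 9*h^2 + 9*h) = (h - 1)*(h + 3)*(h^3 - 9*h) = h*(h - 1)*(h + 3)*(h^2 - 9) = h*(h - 3)*(h - 1)*(h + 3)*(h + 3)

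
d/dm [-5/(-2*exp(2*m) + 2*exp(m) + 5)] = (10 - 20*exp(m))*exp(m)/(-2*exp(2*m) + 2*exp(m) + 5)^2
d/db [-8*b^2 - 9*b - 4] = -16*b - 9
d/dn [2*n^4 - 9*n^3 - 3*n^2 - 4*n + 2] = 8*n^3 - 27*n^2 - 6*n - 4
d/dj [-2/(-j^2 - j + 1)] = 2*(-2*j - 1)/(j^2 + j - 1)^2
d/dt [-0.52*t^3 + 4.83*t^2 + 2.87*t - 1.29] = -1.56*t^2 + 9.66*t + 2.87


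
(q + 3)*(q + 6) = q^2 + 9*q + 18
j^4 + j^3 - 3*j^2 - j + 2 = (j - 1)^2*(j + 1)*(j + 2)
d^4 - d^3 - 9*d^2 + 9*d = d*(d - 3)*(d - 1)*(d + 3)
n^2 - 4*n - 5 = (n - 5)*(n + 1)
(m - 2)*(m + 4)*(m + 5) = m^3 + 7*m^2 + 2*m - 40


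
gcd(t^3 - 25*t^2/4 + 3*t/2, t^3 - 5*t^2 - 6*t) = t^2 - 6*t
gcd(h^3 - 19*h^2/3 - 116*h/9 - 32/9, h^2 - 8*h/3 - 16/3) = h + 4/3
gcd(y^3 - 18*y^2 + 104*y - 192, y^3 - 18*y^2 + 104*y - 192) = y^3 - 18*y^2 + 104*y - 192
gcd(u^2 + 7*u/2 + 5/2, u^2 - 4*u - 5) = u + 1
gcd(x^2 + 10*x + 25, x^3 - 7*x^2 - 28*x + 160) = x + 5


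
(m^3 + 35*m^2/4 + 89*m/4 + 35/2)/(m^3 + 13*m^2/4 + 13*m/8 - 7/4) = 2*(m + 5)/(2*m - 1)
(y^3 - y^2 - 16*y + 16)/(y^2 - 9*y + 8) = (y^2 - 16)/(y - 8)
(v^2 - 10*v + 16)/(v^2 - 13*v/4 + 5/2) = 4*(v - 8)/(4*v - 5)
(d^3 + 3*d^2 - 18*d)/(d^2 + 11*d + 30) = d*(d - 3)/(d + 5)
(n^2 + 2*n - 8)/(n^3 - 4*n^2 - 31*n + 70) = (n + 4)/(n^2 - 2*n - 35)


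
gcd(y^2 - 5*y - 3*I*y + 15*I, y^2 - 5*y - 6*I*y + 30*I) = y - 5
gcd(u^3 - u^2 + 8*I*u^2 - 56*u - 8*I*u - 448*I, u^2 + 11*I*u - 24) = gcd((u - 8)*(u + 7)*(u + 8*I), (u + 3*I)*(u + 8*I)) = u + 8*I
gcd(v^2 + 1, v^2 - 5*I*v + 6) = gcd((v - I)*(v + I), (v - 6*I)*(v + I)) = v + I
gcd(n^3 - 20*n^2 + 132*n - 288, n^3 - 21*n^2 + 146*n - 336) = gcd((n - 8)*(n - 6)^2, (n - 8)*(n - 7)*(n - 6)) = n^2 - 14*n + 48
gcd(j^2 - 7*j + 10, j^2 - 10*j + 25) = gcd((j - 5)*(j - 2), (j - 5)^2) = j - 5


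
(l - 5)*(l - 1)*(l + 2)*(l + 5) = l^4 + l^3 - 27*l^2 - 25*l + 50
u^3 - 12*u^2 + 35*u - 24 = (u - 8)*(u - 3)*(u - 1)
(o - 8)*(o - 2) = o^2 - 10*o + 16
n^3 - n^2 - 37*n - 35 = (n - 7)*(n + 1)*(n + 5)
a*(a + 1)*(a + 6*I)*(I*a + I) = I*a^4 - 6*a^3 + 2*I*a^3 - 12*a^2 + I*a^2 - 6*a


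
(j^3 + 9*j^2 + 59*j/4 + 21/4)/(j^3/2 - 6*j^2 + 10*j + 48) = (4*j^3 + 36*j^2 + 59*j + 21)/(2*(j^3 - 12*j^2 + 20*j + 96))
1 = 1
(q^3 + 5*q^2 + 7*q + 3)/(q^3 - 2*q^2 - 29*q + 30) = (q^3 + 5*q^2 + 7*q + 3)/(q^3 - 2*q^2 - 29*q + 30)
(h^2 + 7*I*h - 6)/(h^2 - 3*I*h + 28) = (h^2 + 7*I*h - 6)/(h^2 - 3*I*h + 28)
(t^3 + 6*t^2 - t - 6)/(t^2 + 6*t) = t - 1/t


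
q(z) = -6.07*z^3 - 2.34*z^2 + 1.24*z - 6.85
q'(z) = -18.21*z^2 - 4.68*z + 1.24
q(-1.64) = 11.60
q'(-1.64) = -40.06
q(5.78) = -1249.98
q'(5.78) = -634.18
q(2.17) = -77.20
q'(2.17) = -94.66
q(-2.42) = 62.47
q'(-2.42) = -94.08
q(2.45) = -107.12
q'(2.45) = -119.53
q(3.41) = -270.52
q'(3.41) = -226.47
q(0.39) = -7.08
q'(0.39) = -3.35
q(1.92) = -56.06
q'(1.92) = -74.87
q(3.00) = -188.08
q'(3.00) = -176.69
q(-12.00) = 10130.27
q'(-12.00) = -2564.84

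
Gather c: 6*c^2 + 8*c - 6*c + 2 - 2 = 6*c^2 + 2*c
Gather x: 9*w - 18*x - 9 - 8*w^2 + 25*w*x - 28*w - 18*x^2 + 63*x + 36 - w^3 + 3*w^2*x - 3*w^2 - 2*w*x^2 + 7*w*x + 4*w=-w^3 - 11*w^2 - 15*w + x^2*(-2*w - 18) + x*(3*w^2 + 32*w + 45) + 27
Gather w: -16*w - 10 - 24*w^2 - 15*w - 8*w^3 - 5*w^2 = -8*w^3 - 29*w^2 - 31*w - 10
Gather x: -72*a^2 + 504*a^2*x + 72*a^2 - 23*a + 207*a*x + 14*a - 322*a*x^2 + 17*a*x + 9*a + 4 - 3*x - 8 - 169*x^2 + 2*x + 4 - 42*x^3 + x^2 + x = -42*x^3 + x^2*(-322*a - 168) + x*(504*a^2 + 224*a)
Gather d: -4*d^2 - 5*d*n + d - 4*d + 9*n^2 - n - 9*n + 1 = -4*d^2 + d*(-5*n - 3) + 9*n^2 - 10*n + 1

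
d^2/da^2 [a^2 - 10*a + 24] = 2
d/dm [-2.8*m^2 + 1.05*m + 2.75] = 1.05 - 5.6*m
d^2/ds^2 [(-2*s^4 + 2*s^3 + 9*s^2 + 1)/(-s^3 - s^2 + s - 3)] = 2*(-3*s^6 - 30*s^5 + 27*s^4 + 128*s^3 + 207*s^2 - 42*s - 79)/(s^9 + 3*s^8 + 4*s^6 + 18*s^5 - 6*s^4 + 8*s^3 + 36*s^2 - 27*s + 27)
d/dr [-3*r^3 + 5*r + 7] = 5 - 9*r^2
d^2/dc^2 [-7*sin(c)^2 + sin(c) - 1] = -sin(c) - 14*cos(2*c)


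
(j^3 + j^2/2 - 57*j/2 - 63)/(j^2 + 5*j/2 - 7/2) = (j^2 - 3*j - 18)/(j - 1)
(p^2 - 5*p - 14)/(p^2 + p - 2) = (p - 7)/(p - 1)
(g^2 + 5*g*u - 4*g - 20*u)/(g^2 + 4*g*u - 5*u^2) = (4 - g)/(-g + u)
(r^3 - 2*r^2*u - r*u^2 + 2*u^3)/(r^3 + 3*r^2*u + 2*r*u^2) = (r^2 - 3*r*u + 2*u^2)/(r*(r + 2*u))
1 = 1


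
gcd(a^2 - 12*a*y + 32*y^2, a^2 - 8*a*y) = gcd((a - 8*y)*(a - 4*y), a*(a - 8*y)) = -a + 8*y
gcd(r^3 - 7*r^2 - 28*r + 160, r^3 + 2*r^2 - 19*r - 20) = r^2 + r - 20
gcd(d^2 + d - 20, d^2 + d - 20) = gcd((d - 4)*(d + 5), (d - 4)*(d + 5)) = d^2 + d - 20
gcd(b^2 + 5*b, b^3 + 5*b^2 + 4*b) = b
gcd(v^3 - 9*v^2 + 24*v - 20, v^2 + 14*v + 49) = 1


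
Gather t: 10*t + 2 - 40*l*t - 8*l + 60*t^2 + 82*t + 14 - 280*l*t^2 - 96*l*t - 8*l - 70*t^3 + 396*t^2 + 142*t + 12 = -16*l - 70*t^3 + t^2*(456 - 280*l) + t*(234 - 136*l) + 28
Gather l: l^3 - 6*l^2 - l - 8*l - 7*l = l^3 - 6*l^2 - 16*l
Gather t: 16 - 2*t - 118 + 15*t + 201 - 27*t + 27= 126 - 14*t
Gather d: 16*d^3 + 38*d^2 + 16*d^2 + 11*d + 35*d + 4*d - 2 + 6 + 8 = 16*d^3 + 54*d^2 + 50*d + 12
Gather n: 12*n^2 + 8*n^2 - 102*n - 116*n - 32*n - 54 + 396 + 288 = 20*n^2 - 250*n + 630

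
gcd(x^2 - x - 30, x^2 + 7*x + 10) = x + 5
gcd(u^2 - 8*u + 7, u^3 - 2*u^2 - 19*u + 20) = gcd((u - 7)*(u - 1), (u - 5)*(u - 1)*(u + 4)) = u - 1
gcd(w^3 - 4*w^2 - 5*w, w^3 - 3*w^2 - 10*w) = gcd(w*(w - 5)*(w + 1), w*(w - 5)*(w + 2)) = w^2 - 5*w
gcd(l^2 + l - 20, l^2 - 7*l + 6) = 1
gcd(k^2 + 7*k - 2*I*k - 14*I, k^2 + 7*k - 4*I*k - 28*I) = k + 7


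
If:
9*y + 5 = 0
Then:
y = -5/9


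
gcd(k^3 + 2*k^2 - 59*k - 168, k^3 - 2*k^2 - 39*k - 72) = k^2 - 5*k - 24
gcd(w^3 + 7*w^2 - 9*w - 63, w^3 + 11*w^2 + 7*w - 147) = w^2 + 4*w - 21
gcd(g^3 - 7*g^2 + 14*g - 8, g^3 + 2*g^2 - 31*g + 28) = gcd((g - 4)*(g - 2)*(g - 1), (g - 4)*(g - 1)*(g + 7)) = g^2 - 5*g + 4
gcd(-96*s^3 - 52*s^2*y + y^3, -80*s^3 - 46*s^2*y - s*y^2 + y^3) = -16*s^2 - 6*s*y + y^2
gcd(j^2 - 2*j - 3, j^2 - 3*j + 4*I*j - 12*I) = j - 3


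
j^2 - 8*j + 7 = (j - 7)*(j - 1)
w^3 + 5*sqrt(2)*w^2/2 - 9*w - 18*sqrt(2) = (w - 2*sqrt(2))*(w + 3*sqrt(2)/2)*(w + 3*sqrt(2))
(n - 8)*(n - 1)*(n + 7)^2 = n^4 + 5*n^3 - 69*n^2 - 329*n + 392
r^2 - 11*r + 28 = (r - 7)*(r - 4)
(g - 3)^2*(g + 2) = g^3 - 4*g^2 - 3*g + 18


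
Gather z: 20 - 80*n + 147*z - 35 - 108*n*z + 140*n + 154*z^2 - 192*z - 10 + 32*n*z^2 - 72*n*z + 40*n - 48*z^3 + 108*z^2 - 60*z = 100*n - 48*z^3 + z^2*(32*n + 262) + z*(-180*n - 105) - 25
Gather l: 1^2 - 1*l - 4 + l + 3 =0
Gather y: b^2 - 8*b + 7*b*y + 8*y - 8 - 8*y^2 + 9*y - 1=b^2 - 8*b - 8*y^2 + y*(7*b + 17) - 9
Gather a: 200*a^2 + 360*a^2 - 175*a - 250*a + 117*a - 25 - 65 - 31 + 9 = 560*a^2 - 308*a - 112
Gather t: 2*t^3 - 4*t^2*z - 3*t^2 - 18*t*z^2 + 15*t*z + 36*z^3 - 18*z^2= 2*t^3 + t^2*(-4*z - 3) + t*(-18*z^2 + 15*z) + 36*z^3 - 18*z^2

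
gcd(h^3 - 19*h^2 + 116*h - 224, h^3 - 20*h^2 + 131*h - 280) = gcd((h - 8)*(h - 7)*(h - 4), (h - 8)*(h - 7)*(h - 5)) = h^2 - 15*h + 56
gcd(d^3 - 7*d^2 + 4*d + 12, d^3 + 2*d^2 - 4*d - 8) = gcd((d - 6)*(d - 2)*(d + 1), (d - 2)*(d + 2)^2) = d - 2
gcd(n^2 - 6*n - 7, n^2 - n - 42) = n - 7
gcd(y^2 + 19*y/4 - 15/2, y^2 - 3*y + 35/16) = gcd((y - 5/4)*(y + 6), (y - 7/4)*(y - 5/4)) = y - 5/4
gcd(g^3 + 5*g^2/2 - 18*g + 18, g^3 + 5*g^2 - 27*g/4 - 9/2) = g^2 + 9*g/2 - 9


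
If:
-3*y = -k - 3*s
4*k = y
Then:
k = y/4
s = 11*y/12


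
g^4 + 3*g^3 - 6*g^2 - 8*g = g*(g - 2)*(g + 1)*(g + 4)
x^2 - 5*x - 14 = (x - 7)*(x + 2)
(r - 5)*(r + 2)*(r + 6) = r^3 + 3*r^2 - 28*r - 60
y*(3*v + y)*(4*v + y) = 12*v^2*y + 7*v*y^2 + y^3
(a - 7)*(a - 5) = a^2 - 12*a + 35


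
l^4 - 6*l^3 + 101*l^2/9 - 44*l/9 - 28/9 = (l - 7/3)*(l - 2)^2*(l + 1/3)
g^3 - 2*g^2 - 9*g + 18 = (g - 3)*(g - 2)*(g + 3)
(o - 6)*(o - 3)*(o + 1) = o^3 - 8*o^2 + 9*o + 18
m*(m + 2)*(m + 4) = m^3 + 6*m^2 + 8*m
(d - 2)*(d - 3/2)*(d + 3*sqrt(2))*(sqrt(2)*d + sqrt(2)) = sqrt(2)*d^4 - 5*sqrt(2)*d^3/2 + 6*d^3 - 15*d^2 - sqrt(2)*d^2/2 - 3*d + 3*sqrt(2)*d + 18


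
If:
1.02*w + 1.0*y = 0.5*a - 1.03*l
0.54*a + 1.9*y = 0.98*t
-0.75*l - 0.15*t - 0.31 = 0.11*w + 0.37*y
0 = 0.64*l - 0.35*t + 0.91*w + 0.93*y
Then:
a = 1.27644700608902*y - 0.432583324908334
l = -1.13832980818029*y - 0.392724404435987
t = 2.64212386049803*y - 0.238362240255613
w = 0.79480706418648*y + 0.184523994230294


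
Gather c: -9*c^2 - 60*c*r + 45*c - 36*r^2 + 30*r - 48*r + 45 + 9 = -9*c^2 + c*(45 - 60*r) - 36*r^2 - 18*r + 54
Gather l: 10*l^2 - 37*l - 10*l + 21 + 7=10*l^2 - 47*l + 28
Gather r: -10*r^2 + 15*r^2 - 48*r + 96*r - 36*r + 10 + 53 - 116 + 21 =5*r^2 + 12*r - 32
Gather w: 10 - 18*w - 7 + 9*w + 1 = 4 - 9*w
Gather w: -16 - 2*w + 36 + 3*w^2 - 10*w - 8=3*w^2 - 12*w + 12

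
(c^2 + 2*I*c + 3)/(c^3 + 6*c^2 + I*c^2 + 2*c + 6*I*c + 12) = (c + 3*I)/(c^2 + 2*c*(3 + I) + 12*I)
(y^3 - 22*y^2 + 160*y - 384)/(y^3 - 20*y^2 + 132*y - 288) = (y - 8)/(y - 6)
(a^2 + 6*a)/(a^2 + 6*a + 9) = a*(a + 6)/(a^2 + 6*a + 9)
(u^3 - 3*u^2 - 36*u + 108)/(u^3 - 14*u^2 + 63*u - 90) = (u + 6)/(u - 5)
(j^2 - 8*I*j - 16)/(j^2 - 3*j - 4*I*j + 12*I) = (j - 4*I)/(j - 3)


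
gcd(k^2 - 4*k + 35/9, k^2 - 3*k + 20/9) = k - 5/3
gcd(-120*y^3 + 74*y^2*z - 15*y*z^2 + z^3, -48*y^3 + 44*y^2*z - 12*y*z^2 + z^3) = 24*y^2 - 10*y*z + z^2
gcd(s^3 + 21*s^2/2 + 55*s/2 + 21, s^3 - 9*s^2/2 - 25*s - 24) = s^2 + 7*s/2 + 3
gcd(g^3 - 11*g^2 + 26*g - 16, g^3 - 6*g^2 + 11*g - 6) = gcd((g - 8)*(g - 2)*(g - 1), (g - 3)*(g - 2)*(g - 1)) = g^2 - 3*g + 2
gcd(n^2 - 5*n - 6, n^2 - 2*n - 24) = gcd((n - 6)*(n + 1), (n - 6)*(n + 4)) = n - 6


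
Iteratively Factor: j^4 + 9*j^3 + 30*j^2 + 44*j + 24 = (j + 2)*(j^3 + 7*j^2 + 16*j + 12) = (j + 2)*(j + 3)*(j^2 + 4*j + 4) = (j + 2)^2*(j + 3)*(j + 2)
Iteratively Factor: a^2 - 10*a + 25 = (a - 5)*(a - 5)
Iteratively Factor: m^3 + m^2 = (m)*(m^2 + m) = m^2*(m + 1)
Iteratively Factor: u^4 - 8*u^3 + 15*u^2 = (u)*(u^3 - 8*u^2 + 15*u) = u*(u - 5)*(u^2 - 3*u) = u*(u - 5)*(u - 3)*(u)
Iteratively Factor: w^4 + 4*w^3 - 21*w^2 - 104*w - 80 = (w + 4)*(w^3 - 21*w - 20) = (w - 5)*(w + 4)*(w^2 + 5*w + 4) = (w - 5)*(w + 1)*(w + 4)*(w + 4)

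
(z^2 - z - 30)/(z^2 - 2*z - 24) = (z + 5)/(z + 4)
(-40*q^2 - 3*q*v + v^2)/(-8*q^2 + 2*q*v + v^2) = (-40*q^2 - 3*q*v + v^2)/(-8*q^2 + 2*q*v + v^2)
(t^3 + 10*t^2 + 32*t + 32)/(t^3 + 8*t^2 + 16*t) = (t + 2)/t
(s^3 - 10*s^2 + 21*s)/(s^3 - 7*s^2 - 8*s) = (-s^2 + 10*s - 21)/(-s^2 + 7*s + 8)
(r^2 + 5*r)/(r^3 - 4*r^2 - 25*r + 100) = r/(r^2 - 9*r + 20)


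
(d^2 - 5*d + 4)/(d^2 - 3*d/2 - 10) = 2*(d - 1)/(2*d + 5)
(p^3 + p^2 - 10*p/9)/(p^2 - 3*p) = (p^2 + p - 10/9)/(p - 3)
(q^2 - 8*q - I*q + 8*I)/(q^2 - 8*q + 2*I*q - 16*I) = (q - I)/(q + 2*I)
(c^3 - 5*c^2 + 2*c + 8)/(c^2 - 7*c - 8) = (c^2 - 6*c + 8)/(c - 8)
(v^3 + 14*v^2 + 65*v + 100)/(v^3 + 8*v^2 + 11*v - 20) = (v + 5)/(v - 1)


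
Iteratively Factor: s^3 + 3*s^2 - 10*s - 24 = (s + 4)*(s^2 - s - 6) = (s - 3)*(s + 4)*(s + 2)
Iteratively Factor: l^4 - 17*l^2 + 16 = (l + 4)*(l^3 - 4*l^2 - l + 4) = (l - 1)*(l + 4)*(l^2 - 3*l - 4) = (l - 4)*(l - 1)*(l + 4)*(l + 1)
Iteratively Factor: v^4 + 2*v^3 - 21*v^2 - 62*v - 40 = (v + 2)*(v^3 - 21*v - 20) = (v + 2)*(v + 4)*(v^2 - 4*v - 5) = (v + 1)*(v + 2)*(v + 4)*(v - 5)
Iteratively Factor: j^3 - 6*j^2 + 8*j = (j - 2)*(j^2 - 4*j) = (j - 4)*(j - 2)*(j)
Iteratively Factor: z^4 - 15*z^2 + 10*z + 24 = (z - 3)*(z^3 + 3*z^2 - 6*z - 8) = (z - 3)*(z + 4)*(z^2 - z - 2) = (z - 3)*(z + 1)*(z + 4)*(z - 2)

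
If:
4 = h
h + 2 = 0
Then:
No Solution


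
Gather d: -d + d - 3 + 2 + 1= 0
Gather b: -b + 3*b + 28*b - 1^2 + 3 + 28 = 30*b + 30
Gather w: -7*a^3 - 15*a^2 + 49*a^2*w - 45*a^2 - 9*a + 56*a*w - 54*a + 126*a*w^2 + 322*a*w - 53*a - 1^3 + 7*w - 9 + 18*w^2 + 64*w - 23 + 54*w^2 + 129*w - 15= -7*a^3 - 60*a^2 - 116*a + w^2*(126*a + 72) + w*(49*a^2 + 378*a + 200) - 48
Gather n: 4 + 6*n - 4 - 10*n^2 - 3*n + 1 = -10*n^2 + 3*n + 1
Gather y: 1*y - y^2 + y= -y^2 + 2*y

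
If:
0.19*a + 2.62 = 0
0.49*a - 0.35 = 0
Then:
No Solution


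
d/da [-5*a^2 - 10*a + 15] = -10*a - 10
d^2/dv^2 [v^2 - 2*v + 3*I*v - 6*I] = 2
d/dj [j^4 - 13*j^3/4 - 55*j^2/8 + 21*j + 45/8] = 4*j^3 - 39*j^2/4 - 55*j/4 + 21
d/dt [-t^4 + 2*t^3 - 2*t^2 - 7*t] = -4*t^3 + 6*t^2 - 4*t - 7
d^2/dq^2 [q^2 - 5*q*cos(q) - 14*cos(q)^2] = 5*q*cos(q) - 56*sin(q)^2 + 10*sin(q) + 30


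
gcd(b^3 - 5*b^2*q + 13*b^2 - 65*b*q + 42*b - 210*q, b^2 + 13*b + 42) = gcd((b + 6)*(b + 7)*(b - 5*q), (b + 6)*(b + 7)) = b^2 + 13*b + 42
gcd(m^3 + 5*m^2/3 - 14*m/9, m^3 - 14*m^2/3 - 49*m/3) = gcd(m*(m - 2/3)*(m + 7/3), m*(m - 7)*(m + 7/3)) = m^2 + 7*m/3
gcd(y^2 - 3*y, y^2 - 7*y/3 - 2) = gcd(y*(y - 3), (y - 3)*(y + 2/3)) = y - 3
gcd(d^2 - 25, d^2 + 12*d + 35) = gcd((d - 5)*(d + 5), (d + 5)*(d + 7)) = d + 5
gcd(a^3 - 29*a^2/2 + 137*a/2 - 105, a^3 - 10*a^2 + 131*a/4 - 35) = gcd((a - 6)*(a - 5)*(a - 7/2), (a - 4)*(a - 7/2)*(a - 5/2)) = a - 7/2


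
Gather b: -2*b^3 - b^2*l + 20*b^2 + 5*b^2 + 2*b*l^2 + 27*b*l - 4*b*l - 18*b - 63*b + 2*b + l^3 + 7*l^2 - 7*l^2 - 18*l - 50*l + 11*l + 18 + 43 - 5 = -2*b^3 + b^2*(25 - l) + b*(2*l^2 + 23*l - 79) + l^3 - 57*l + 56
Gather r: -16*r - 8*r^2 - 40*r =-8*r^2 - 56*r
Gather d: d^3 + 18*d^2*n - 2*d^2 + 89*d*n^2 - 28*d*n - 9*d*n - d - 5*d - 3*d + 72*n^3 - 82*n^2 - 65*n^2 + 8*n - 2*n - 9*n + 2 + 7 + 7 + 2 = d^3 + d^2*(18*n - 2) + d*(89*n^2 - 37*n - 9) + 72*n^3 - 147*n^2 - 3*n + 18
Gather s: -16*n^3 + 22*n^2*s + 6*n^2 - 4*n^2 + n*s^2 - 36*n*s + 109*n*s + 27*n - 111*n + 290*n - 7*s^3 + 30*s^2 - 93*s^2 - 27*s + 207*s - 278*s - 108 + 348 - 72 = -16*n^3 + 2*n^2 + 206*n - 7*s^3 + s^2*(n - 63) + s*(22*n^2 + 73*n - 98) + 168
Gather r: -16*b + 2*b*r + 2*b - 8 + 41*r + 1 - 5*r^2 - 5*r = -14*b - 5*r^2 + r*(2*b + 36) - 7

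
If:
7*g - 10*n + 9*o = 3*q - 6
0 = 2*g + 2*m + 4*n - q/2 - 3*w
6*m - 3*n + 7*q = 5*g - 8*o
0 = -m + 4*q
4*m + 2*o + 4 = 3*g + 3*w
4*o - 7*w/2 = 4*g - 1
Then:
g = -6278/53395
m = -24592/53395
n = 71542/53395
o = 792/905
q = -6148/53395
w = 75834/53395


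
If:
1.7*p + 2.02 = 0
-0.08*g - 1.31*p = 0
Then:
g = 19.46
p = -1.19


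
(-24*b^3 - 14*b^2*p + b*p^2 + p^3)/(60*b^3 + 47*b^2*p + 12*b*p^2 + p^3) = (-8*b^2 - 2*b*p + p^2)/(20*b^2 + 9*b*p + p^2)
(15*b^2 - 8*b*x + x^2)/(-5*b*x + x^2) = (-3*b + x)/x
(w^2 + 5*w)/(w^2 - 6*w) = (w + 5)/(w - 6)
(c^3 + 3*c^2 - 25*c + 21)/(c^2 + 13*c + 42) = (c^2 - 4*c + 3)/(c + 6)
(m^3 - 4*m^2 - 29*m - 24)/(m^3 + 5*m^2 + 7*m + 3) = (m - 8)/(m + 1)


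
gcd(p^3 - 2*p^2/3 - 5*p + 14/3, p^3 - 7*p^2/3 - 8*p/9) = 1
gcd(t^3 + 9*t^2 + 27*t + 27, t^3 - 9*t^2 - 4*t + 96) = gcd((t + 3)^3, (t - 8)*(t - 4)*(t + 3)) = t + 3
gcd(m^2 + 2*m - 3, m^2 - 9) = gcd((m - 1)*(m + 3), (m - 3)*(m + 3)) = m + 3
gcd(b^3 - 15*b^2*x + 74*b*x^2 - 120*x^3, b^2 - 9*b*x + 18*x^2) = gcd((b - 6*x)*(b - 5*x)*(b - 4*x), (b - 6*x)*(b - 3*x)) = -b + 6*x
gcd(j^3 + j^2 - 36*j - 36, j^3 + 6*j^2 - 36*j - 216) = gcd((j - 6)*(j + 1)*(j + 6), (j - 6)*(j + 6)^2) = j^2 - 36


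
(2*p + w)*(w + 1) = 2*p*w + 2*p + w^2 + w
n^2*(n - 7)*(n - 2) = n^4 - 9*n^3 + 14*n^2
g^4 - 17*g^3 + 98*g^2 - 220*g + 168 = (g - 7)*(g - 6)*(g - 2)^2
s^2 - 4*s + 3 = (s - 3)*(s - 1)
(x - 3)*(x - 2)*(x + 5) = x^3 - 19*x + 30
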